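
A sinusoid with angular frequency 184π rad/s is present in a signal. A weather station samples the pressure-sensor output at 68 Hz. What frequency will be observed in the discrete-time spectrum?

24 Hz

ω = 184π rad/s → f = ω/(2π) = 92 Hz.
92 Hz mod fs = 24 Hz.
24 Hz ≤ fs/2 = 34 Hz, appears at 24 Hz.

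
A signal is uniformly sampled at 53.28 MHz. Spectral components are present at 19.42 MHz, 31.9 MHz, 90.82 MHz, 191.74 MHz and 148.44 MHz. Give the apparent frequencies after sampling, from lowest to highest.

11.4 MHz, 15.74 MHz, 19.42 MHz, 21.38 MHz

fs/2 = 26.64 MHz.
19.42 MHz ≤ fs/2 = 26.64 MHz, passes unchanged.
31.9 MHz > fs/2 = 26.64 MHz, folds to fs − 31.9 MHz = 21.38 MHz.
90.82 MHz mod fs = 37.54 MHz.
37.54 MHz > fs/2 = 26.64 MHz, folds to fs − 37.54 MHz = 15.74 MHz.
191.74 MHz mod fs = 31.9 MHz.
31.9 MHz > fs/2 = 26.64 MHz, folds to fs − 31.9 MHz = 21.38 MHz.
148.44 MHz mod fs = 41.88 MHz.
41.88 MHz > fs/2 = 26.64 MHz, folds to fs − 41.88 MHz = 11.4 MHz.
Distinct values: {11.4 MHz, 15.74 MHz, 19.42 MHz, 21.38 MHz}.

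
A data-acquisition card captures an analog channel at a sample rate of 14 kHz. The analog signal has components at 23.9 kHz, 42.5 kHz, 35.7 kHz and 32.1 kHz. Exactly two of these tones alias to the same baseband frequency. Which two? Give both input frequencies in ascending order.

23.9 kHz, 32.1 kHz

fs/2 = 7 kHz.
23.9 kHz mod fs = 9.9 kHz.
9.9 kHz > fs/2 = 7 kHz, folds to fs − 9.9 kHz = 4.1 kHz.
42.5 kHz mod fs = 0.5 kHz.
0.5 kHz ≤ fs/2 = 7 kHz, appears at 0.5 kHz.
35.7 kHz mod fs = 7.7 kHz.
7.7 kHz > fs/2 = 7 kHz, folds to fs − 7.7 kHz = 6.3 kHz.
32.1 kHz mod fs = 4.1 kHz.
4.1 kHz ≤ fs/2 = 7 kHz, appears at 4.1 kHz.
23.9 kHz and 32.1 kHz both map to 4.1 kHz.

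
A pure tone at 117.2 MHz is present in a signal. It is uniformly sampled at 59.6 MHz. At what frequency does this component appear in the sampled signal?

117.2 MHz mod fs = 57.6 MHz.
57.6 MHz > fs/2 = 29.8 MHz, folds to fs − 57.6 MHz = 2 MHz.

2 MHz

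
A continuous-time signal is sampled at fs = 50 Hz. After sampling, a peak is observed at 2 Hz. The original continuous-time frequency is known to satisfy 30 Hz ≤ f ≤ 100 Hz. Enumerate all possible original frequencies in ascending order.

48 Hz, 52 Hz, 98 Hz

Frequencies that alias to 2 Hz are k·fs ± 2 Hz for integer k ≥ 0.
k=0: 2 Hz.
k=1: 48 Hz, 52 Hz.
k=2: 98 Hz, 102 Hz.
k=3: 148 Hz, 152 Hz.
Within [30 Hz, 100 Hz]: 48 Hz, 52 Hz, 98 Hz.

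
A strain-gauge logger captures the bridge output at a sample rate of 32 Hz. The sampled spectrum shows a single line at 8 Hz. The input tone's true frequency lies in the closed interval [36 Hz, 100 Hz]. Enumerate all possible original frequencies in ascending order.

Frequencies that alias to 8 Hz are k·fs ± 8 Hz for integer k ≥ 0.
k=0: 8 Hz.
k=1: 24 Hz, 40 Hz.
k=2: 56 Hz, 72 Hz.
k=3: 88 Hz, 104 Hz.
k=4: 120 Hz, 136 Hz.
Within [36 Hz, 100 Hz]: 40 Hz, 56 Hz, 72 Hz, 88 Hz.

40 Hz, 56 Hz, 72 Hz, 88 Hz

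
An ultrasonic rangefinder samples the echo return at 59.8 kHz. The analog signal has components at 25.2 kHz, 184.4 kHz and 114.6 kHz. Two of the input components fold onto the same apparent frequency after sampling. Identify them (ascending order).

114.6 kHz, 184.4 kHz

fs/2 = 29.9 kHz.
25.2 kHz ≤ fs/2 = 29.9 kHz, passes unchanged.
184.4 kHz mod fs = 5 kHz.
5 kHz ≤ fs/2 = 29.9 kHz, appears at 5 kHz.
114.6 kHz mod fs = 54.8 kHz.
54.8 kHz > fs/2 = 29.9 kHz, folds to fs − 54.8 kHz = 5 kHz.
114.6 kHz and 184.4 kHz both map to 5 kHz.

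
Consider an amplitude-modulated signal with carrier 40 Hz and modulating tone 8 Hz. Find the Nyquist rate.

96 Hz

AM sidebands sit at fc ± fm = 32 Hz and 48 Hz.
Highest-frequency component: 48 Hz.
Nyquist rate = 2 × 48 Hz = 96 Hz.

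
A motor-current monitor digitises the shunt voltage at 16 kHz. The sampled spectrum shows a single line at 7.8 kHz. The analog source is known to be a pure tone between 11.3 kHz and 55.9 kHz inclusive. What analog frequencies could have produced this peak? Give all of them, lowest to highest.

Frequencies that alias to 7.8 kHz are k·fs ± 7.8 kHz for integer k ≥ 0.
k=0: 7.8 kHz.
k=1: 8.2 kHz, 23.8 kHz.
k=2: 24.2 kHz, 39.8 kHz.
k=3: 40.2 kHz, 55.8 kHz.
k=4: 56.2 kHz, 71.8 kHz.
Within [11.3 kHz, 55.9 kHz]: 23.8 kHz, 24.2 kHz, 39.8 kHz, 40.2 kHz, 55.8 kHz.

23.8 kHz, 24.2 kHz, 39.8 kHz, 40.2 kHz, 55.8 kHz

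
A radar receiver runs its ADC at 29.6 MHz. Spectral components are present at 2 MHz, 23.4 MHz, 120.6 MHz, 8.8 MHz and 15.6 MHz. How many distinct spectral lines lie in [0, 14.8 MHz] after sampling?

fs/2 = 14.8 MHz.
2 MHz ≤ fs/2 = 14.8 MHz, passes unchanged.
23.4 MHz > fs/2 = 14.8 MHz, folds to fs − 23.4 MHz = 6.2 MHz.
120.6 MHz mod fs = 2.2 MHz.
2.2 MHz ≤ fs/2 = 14.8 MHz, appears at 2.2 MHz.
8.8 MHz ≤ fs/2 = 14.8 MHz, passes unchanged.
15.6 MHz > fs/2 = 14.8 MHz, folds to fs − 15.6 MHz = 14 MHz.
Distinct values: {2 MHz, 2.2 MHz, 6.2 MHz, 8.8 MHz, 14 MHz} → 5.

5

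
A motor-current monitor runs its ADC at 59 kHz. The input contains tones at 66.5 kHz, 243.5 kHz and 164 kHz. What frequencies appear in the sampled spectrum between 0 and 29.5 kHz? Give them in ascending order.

fs/2 = 29.5 kHz.
66.5 kHz mod fs = 7.5 kHz.
7.5 kHz ≤ fs/2 = 29.5 kHz, appears at 7.5 kHz.
243.5 kHz mod fs = 7.5 kHz.
7.5 kHz ≤ fs/2 = 29.5 kHz, appears at 7.5 kHz.
164 kHz mod fs = 46 kHz.
46 kHz > fs/2 = 29.5 kHz, folds to fs − 46 kHz = 13 kHz.
Distinct values: {7.5 kHz, 13 kHz}.

7.5 kHz, 13 kHz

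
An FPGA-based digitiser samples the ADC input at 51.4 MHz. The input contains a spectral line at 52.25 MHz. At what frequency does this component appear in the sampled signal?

52.25 MHz mod fs = 0.85 MHz.
0.85 MHz ≤ fs/2 = 25.7 MHz, appears at 0.85 MHz.

0.85 MHz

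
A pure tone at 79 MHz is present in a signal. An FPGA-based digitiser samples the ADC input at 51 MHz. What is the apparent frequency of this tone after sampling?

23 MHz

79 MHz mod fs = 28 MHz.
28 MHz > fs/2 = 25.5 MHz, folds to fs − 28 MHz = 23 MHz.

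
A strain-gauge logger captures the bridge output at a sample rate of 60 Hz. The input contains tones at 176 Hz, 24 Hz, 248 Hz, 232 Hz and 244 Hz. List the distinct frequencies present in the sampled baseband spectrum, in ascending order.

4 Hz, 8 Hz, 24 Hz

fs/2 = 30 Hz.
176 Hz mod fs = 56 Hz.
56 Hz > fs/2 = 30 Hz, folds to fs − 56 Hz = 4 Hz.
24 Hz ≤ fs/2 = 30 Hz, passes unchanged.
248 Hz mod fs = 8 Hz.
8 Hz ≤ fs/2 = 30 Hz, appears at 8 Hz.
232 Hz mod fs = 52 Hz.
52 Hz > fs/2 = 30 Hz, folds to fs − 52 Hz = 8 Hz.
244 Hz mod fs = 4 Hz.
4 Hz ≤ fs/2 = 30 Hz, appears at 4 Hz.
Distinct values: {4 Hz, 8 Hz, 24 Hz}.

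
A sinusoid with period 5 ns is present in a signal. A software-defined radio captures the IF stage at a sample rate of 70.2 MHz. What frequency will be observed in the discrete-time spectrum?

T = 5 ns → f = 1/T = 200 MHz.
200 MHz mod fs = 59.6 MHz.
59.6 MHz > fs/2 = 35.1 MHz, folds to fs − 59.6 MHz = 10.6 MHz.

10.6 MHz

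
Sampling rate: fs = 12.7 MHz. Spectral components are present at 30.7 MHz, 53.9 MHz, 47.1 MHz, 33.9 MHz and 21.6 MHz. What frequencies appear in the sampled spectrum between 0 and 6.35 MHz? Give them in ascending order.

fs/2 = 6.35 MHz.
30.7 MHz mod fs = 5.3 MHz.
5.3 MHz ≤ fs/2 = 6.35 MHz, appears at 5.3 MHz.
53.9 MHz mod fs = 3.1 MHz.
3.1 MHz ≤ fs/2 = 6.35 MHz, appears at 3.1 MHz.
47.1 MHz mod fs = 9 MHz.
9 MHz > fs/2 = 6.35 MHz, folds to fs − 9 MHz = 3.7 MHz.
33.9 MHz mod fs = 8.5 MHz.
8.5 MHz > fs/2 = 6.35 MHz, folds to fs − 8.5 MHz = 4.2 MHz.
21.6 MHz mod fs = 8.9 MHz.
8.9 MHz > fs/2 = 6.35 MHz, folds to fs − 8.9 MHz = 3.8 MHz.
Distinct values: {3.1 MHz, 3.7 MHz, 3.8 MHz, 4.2 MHz, 5.3 MHz}.

3.1 MHz, 3.7 MHz, 3.8 MHz, 4.2 MHz, 5.3 MHz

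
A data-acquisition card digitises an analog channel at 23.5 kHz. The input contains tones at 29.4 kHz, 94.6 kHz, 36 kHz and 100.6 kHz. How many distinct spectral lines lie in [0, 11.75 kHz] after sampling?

fs/2 = 11.75 kHz.
29.4 kHz mod fs = 5.9 kHz.
5.9 kHz ≤ fs/2 = 11.75 kHz, appears at 5.9 kHz.
94.6 kHz mod fs = 0.6 kHz.
0.6 kHz ≤ fs/2 = 11.75 kHz, appears at 0.6 kHz.
36 kHz mod fs = 12.5 kHz.
12.5 kHz > fs/2 = 11.75 kHz, folds to fs − 12.5 kHz = 11 kHz.
100.6 kHz mod fs = 6.6 kHz.
6.6 kHz ≤ fs/2 = 11.75 kHz, appears at 6.6 kHz.
Distinct values: {0.6 kHz, 5.9 kHz, 6.6 kHz, 11 kHz} → 4.

4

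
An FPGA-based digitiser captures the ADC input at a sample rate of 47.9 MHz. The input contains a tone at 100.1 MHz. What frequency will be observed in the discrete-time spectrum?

4.3 MHz

100.1 MHz mod fs = 4.3 MHz.
4.3 MHz ≤ fs/2 = 23.95 MHz, appears at 4.3 MHz.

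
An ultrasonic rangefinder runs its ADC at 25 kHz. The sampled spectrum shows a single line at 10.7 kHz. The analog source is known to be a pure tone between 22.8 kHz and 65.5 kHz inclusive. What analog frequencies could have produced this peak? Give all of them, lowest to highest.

35.7 kHz, 39.3 kHz, 60.7 kHz, 64.3 kHz

Frequencies that alias to 10.7 kHz are k·fs ± 10.7 kHz for integer k ≥ 0.
k=0: 10.7 kHz.
k=1: 14.3 kHz, 35.7 kHz.
k=2: 39.3 kHz, 60.7 kHz.
k=3: 64.3 kHz, 85.7 kHz.
k=4: 89.3 kHz, 110.7 kHz.
Within [22.8 kHz, 65.5 kHz]: 35.7 kHz, 39.3 kHz, 60.7 kHz, 64.3 kHz.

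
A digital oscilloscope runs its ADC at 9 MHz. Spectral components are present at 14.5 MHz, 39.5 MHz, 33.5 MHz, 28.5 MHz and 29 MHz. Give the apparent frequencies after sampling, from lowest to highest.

1.5 MHz, 2 MHz, 2.5 MHz, 3.5 MHz

fs/2 = 4.5 MHz.
14.5 MHz mod fs = 5.5 MHz.
5.5 MHz > fs/2 = 4.5 MHz, folds to fs − 5.5 MHz = 3.5 MHz.
39.5 MHz mod fs = 3.5 MHz.
3.5 MHz ≤ fs/2 = 4.5 MHz, appears at 3.5 MHz.
33.5 MHz mod fs = 6.5 MHz.
6.5 MHz > fs/2 = 4.5 MHz, folds to fs − 6.5 MHz = 2.5 MHz.
28.5 MHz mod fs = 1.5 MHz.
1.5 MHz ≤ fs/2 = 4.5 MHz, appears at 1.5 MHz.
29 MHz mod fs = 2 MHz.
2 MHz ≤ fs/2 = 4.5 MHz, appears at 2 MHz.
Distinct values: {1.5 MHz, 2 MHz, 2.5 MHz, 3.5 MHz}.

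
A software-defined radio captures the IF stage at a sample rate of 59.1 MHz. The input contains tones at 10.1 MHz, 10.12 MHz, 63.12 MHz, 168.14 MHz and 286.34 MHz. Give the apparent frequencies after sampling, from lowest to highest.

fs/2 = 29.55 MHz.
10.1 MHz ≤ fs/2 = 29.55 MHz, passes unchanged.
10.12 MHz ≤ fs/2 = 29.55 MHz, passes unchanged.
63.12 MHz mod fs = 4.02 MHz.
4.02 MHz ≤ fs/2 = 29.55 MHz, appears at 4.02 MHz.
168.14 MHz mod fs = 49.94 MHz.
49.94 MHz > fs/2 = 29.55 MHz, folds to fs − 49.94 MHz = 9.16 MHz.
286.34 MHz mod fs = 49.94 MHz.
49.94 MHz > fs/2 = 29.55 MHz, folds to fs − 49.94 MHz = 9.16 MHz.
Distinct values: {4.02 MHz, 9.16 MHz, 10.1 MHz, 10.12 MHz}.

4.02 MHz, 9.16 MHz, 10.1 MHz, 10.12 MHz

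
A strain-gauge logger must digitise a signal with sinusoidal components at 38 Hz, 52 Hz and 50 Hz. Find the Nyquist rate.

104 Hz

Highest-frequency component: 52 Hz.
Nyquist rate = 2 × 52 Hz = 104 Hz.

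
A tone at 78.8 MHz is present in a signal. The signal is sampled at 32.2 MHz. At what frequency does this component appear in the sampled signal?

78.8 MHz mod fs = 14.4 MHz.
14.4 MHz ≤ fs/2 = 16.1 MHz, appears at 14.4 MHz.

14.4 MHz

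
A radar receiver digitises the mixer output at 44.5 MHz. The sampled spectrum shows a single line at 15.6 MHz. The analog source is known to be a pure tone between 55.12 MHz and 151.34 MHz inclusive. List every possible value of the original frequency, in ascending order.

60.1 MHz, 73.4 MHz, 104.6 MHz, 117.9 MHz, 149.1 MHz

Frequencies that alias to 15.6 MHz are k·fs ± 15.6 MHz for integer k ≥ 0.
k=0: 15.6 MHz.
k=1: 28.9 MHz, 60.1 MHz.
k=2: 73.4 MHz, 104.6 MHz.
k=3: 117.9 MHz, 149.1 MHz.
k=4: 162.4 MHz, 193.6 MHz.
Within [55.12 MHz, 151.34 MHz]: 60.1 MHz, 73.4 MHz, 104.6 MHz, 117.9 MHz, 149.1 MHz.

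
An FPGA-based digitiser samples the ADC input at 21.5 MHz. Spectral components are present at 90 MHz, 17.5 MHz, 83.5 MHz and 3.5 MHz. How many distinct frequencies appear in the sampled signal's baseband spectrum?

3

fs/2 = 10.75 MHz.
90 MHz mod fs = 4 MHz.
4 MHz ≤ fs/2 = 10.75 MHz, appears at 4 MHz.
17.5 MHz > fs/2 = 10.75 MHz, folds to fs − 17.5 MHz = 4 MHz.
83.5 MHz mod fs = 19 MHz.
19 MHz > fs/2 = 10.75 MHz, folds to fs − 19 MHz = 2.5 MHz.
3.5 MHz ≤ fs/2 = 10.75 MHz, passes unchanged.
Distinct values: {2.5 MHz, 3.5 MHz, 4 MHz} → 3.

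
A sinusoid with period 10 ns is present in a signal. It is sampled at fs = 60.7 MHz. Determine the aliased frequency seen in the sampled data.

T = 10 ns → f = 1/T = 100 MHz.
100 MHz mod fs = 39.3 MHz.
39.3 MHz > fs/2 = 30.35 MHz, folds to fs − 39.3 MHz = 21.4 MHz.

21.4 MHz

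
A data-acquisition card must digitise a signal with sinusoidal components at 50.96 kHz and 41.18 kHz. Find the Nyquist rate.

101.92 kHz

Highest-frequency component: 50.96 kHz.
Nyquist rate = 2 × 50.96 kHz = 101.92 kHz.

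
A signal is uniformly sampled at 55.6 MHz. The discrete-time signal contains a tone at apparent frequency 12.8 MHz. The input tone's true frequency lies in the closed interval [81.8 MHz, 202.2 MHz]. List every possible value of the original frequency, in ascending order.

98.4 MHz, 124 MHz, 154 MHz, 179.6 MHz

Frequencies that alias to 12.8 MHz are k·fs ± 12.8 MHz for integer k ≥ 0.
k=0: 12.8 MHz.
k=1: 42.8 MHz, 68.4 MHz.
k=2: 98.4 MHz, 124 MHz.
k=3: 154 MHz, 179.6 MHz.
k=4: 209.6 MHz, 235.2 MHz.
Within [81.8 MHz, 202.2 MHz]: 98.4 MHz, 124 MHz, 154 MHz, 179.6 MHz.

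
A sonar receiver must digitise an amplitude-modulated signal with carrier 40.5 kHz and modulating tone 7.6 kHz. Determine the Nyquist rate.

96.2 kHz

AM sidebands sit at fc ± fm = 32.9 kHz and 48.1 kHz.
Highest-frequency component: 48.1 kHz.
Nyquist rate = 2 × 48.1 kHz = 96.2 kHz.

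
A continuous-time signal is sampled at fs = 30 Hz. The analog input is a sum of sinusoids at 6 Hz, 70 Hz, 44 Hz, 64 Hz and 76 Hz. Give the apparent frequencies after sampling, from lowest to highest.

4 Hz, 6 Hz, 10 Hz, 14 Hz

fs/2 = 15 Hz.
6 Hz ≤ fs/2 = 15 Hz, passes unchanged.
70 Hz mod fs = 10 Hz.
10 Hz ≤ fs/2 = 15 Hz, appears at 10 Hz.
44 Hz mod fs = 14 Hz.
14 Hz ≤ fs/2 = 15 Hz, appears at 14 Hz.
64 Hz mod fs = 4 Hz.
4 Hz ≤ fs/2 = 15 Hz, appears at 4 Hz.
76 Hz mod fs = 16 Hz.
16 Hz > fs/2 = 15 Hz, folds to fs − 16 Hz = 14 Hz.
Distinct values: {4 Hz, 6 Hz, 10 Hz, 14 Hz}.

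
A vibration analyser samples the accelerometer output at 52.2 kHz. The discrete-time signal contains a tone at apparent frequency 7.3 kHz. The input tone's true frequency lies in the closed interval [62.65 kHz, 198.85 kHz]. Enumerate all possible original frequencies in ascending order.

Frequencies that alias to 7.3 kHz are k·fs ± 7.3 kHz for integer k ≥ 0.
k=0: 7.3 kHz.
k=1: 44.9 kHz, 59.5 kHz.
k=2: 97.1 kHz, 111.7 kHz.
k=3: 149.3 kHz, 163.9 kHz.
k=4: 201.5 kHz, 216.1 kHz.
Within [62.65 kHz, 198.85 kHz]: 97.1 kHz, 111.7 kHz, 149.3 kHz, 163.9 kHz.

97.1 kHz, 111.7 kHz, 149.3 kHz, 163.9 kHz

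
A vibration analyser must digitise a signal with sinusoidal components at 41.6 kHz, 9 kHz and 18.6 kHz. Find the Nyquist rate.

83.2 kHz

Highest-frequency component: 41.6 kHz.
Nyquist rate = 2 × 41.6 kHz = 83.2 kHz.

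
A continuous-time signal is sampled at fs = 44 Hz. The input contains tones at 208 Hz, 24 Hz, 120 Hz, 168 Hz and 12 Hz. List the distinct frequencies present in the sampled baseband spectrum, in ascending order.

8 Hz, 12 Hz, 20 Hz

fs/2 = 22 Hz.
208 Hz mod fs = 32 Hz.
32 Hz > fs/2 = 22 Hz, folds to fs − 32 Hz = 12 Hz.
24 Hz > fs/2 = 22 Hz, folds to fs − 24 Hz = 20 Hz.
120 Hz mod fs = 32 Hz.
32 Hz > fs/2 = 22 Hz, folds to fs − 32 Hz = 12 Hz.
168 Hz mod fs = 36 Hz.
36 Hz > fs/2 = 22 Hz, folds to fs − 36 Hz = 8 Hz.
12 Hz ≤ fs/2 = 22 Hz, passes unchanged.
Distinct values: {8 Hz, 12 Hz, 20 Hz}.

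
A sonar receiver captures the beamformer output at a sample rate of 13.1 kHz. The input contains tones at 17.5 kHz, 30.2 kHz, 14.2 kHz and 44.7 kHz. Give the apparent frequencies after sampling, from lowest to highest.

1.1 kHz, 4 kHz, 4.4 kHz, 5.4 kHz

fs/2 = 6.55 kHz.
17.5 kHz mod fs = 4.4 kHz.
4.4 kHz ≤ fs/2 = 6.55 kHz, appears at 4.4 kHz.
30.2 kHz mod fs = 4 kHz.
4 kHz ≤ fs/2 = 6.55 kHz, appears at 4 kHz.
14.2 kHz mod fs = 1.1 kHz.
1.1 kHz ≤ fs/2 = 6.55 kHz, appears at 1.1 kHz.
44.7 kHz mod fs = 5.4 kHz.
5.4 kHz ≤ fs/2 = 6.55 kHz, appears at 5.4 kHz.
Distinct values: {1.1 kHz, 4 kHz, 4.4 kHz, 5.4 kHz}.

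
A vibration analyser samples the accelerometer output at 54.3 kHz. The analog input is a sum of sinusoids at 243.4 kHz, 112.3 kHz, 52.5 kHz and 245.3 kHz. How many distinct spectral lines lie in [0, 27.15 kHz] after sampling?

fs/2 = 27.15 kHz.
243.4 kHz mod fs = 26.2 kHz.
26.2 kHz ≤ fs/2 = 27.15 kHz, appears at 26.2 kHz.
112.3 kHz mod fs = 3.7 kHz.
3.7 kHz ≤ fs/2 = 27.15 kHz, appears at 3.7 kHz.
52.5 kHz > fs/2 = 27.15 kHz, folds to fs − 52.5 kHz = 1.8 kHz.
245.3 kHz mod fs = 28.1 kHz.
28.1 kHz > fs/2 = 27.15 kHz, folds to fs − 28.1 kHz = 26.2 kHz.
Distinct values: {1.8 kHz, 3.7 kHz, 26.2 kHz} → 3.

3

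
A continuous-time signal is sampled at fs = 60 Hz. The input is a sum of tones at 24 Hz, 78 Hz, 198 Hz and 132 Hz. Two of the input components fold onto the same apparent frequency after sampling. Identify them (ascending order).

78 Hz, 198 Hz

fs/2 = 30 Hz.
24 Hz ≤ fs/2 = 30 Hz, passes unchanged.
78 Hz mod fs = 18 Hz.
18 Hz ≤ fs/2 = 30 Hz, appears at 18 Hz.
198 Hz mod fs = 18 Hz.
18 Hz ≤ fs/2 = 30 Hz, appears at 18 Hz.
132 Hz mod fs = 12 Hz.
12 Hz ≤ fs/2 = 30 Hz, appears at 12 Hz.
78 Hz and 198 Hz both map to 18 Hz.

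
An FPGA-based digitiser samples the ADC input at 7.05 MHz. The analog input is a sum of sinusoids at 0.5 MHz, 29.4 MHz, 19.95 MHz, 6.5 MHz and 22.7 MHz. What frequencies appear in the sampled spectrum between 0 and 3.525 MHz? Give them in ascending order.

fs/2 = 3.525 MHz.
0.5 MHz ≤ fs/2 = 3.525 MHz, passes unchanged.
29.4 MHz mod fs = 1.2 MHz.
1.2 MHz ≤ fs/2 = 3.525 MHz, appears at 1.2 MHz.
19.95 MHz mod fs = 5.85 MHz.
5.85 MHz > fs/2 = 3.525 MHz, folds to fs − 5.85 MHz = 1.2 MHz.
6.5 MHz > fs/2 = 3.525 MHz, folds to fs − 6.5 MHz = 0.55 MHz.
22.7 MHz mod fs = 1.55 MHz.
1.55 MHz ≤ fs/2 = 3.525 MHz, appears at 1.55 MHz.
Distinct values: {0.5 MHz, 0.55 MHz, 1.2 MHz, 1.55 MHz}.

0.5 MHz, 0.55 MHz, 1.2 MHz, 1.55 MHz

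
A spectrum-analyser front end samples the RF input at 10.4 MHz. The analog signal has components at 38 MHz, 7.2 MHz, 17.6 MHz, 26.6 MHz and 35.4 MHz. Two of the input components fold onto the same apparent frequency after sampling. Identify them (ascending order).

7.2 MHz, 17.6 MHz

fs/2 = 5.2 MHz.
38 MHz mod fs = 6.8 MHz.
6.8 MHz > fs/2 = 5.2 MHz, folds to fs − 6.8 MHz = 3.6 MHz.
7.2 MHz > fs/2 = 5.2 MHz, folds to fs − 7.2 MHz = 3.2 MHz.
17.6 MHz mod fs = 7.2 MHz.
7.2 MHz > fs/2 = 5.2 MHz, folds to fs − 7.2 MHz = 3.2 MHz.
26.6 MHz mod fs = 5.8 MHz.
5.8 MHz > fs/2 = 5.2 MHz, folds to fs − 5.8 MHz = 4.6 MHz.
35.4 MHz mod fs = 4.2 MHz.
4.2 MHz ≤ fs/2 = 5.2 MHz, appears at 4.2 MHz.
7.2 MHz and 17.6 MHz both map to 3.2 MHz.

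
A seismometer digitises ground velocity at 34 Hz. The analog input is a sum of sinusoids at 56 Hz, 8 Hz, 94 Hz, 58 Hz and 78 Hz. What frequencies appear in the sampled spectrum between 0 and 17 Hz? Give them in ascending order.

8 Hz, 10 Hz, 12 Hz

fs/2 = 17 Hz.
56 Hz mod fs = 22 Hz.
22 Hz > fs/2 = 17 Hz, folds to fs − 22 Hz = 12 Hz.
8 Hz ≤ fs/2 = 17 Hz, passes unchanged.
94 Hz mod fs = 26 Hz.
26 Hz > fs/2 = 17 Hz, folds to fs − 26 Hz = 8 Hz.
58 Hz mod fs = 24 Hz.
24 Hz > fs/2 = 17 Hz, folds to fs − 24 Hz = 10 Hz.
78 Hz mod fs = 10 Hz.
10 Hz ≤ fs/2 = 17 Hz, appears at 10 Hz.
Distinct values: {8 Hz, 10 Hz, 12 Hz}.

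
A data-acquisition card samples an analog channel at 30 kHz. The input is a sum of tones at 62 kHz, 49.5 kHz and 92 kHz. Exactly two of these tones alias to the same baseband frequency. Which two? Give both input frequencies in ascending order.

fs/2 = 15 kHz.
62 kHz mod fs = 2 kHz.
2 kHz ≤ fs/2 = 15 kHz, appears at 2 kHz.
49.5 kHz mod fs = 19.5 kHz.
19.5 kHz > fs/2 = 15 kHz, folds to fs − 19.5 kHz = 10.5 kHz.
92 kHz mod fs = 2 kHz.
2 kHz ≤ fs/2 = 15 kHz, appears at 2 kHz.
62 kHz and 92 kHz both map to 2 kHz.

62 kHz, 92 kHz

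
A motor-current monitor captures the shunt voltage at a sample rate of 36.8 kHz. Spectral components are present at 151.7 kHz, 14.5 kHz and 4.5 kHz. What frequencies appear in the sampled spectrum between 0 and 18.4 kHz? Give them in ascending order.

4.5 kHz, 14.5 kHz

fs/2 = 18.4 kHz.
151.7 kHz mod fs = 4.5 kHz.
4.5 kHz ≤ fs/2 = 18.4 kHz, appears at 4.5 kHz.
14.5 kHz ≤ fs/2 = 18.4 kHz, passes unchanged.
4.5 kHz ≤ fs/2 = 18.4 kHz, passes unchanged.
Distinct values: {4.5 kHz, 14.5 kHz}.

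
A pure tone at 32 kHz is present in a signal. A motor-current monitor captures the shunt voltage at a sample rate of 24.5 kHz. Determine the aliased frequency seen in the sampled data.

7.5 kHz

32 kHz mod fs = 7.5 kHz.
7.5 kHz ≤ fs/2 = 12.25 kHz, appears at 7.5 kHz.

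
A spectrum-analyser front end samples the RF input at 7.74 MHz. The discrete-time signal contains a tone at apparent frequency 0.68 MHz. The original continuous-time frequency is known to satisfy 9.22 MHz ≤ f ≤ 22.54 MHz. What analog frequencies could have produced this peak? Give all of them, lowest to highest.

Frequencies that alias to 0.68 MHz are k·fs ± 0.68 MHz for integer k ≥ 0.
k=0: 0.68 MHz.
k=1: 7.06 MHz, 8.42 MHz.
k=2: 14.8 MHz, 16.16 MHz.
k=3: 22.54 MHz, 23.9 MHz.
k=4: 30.28 MHz, 31.64 MHz.
Within [9.22 MHz, 22.54 MHz]: 14.8 MHz, 16.16 MHz, 22.54 MHz.

14.8 MHz, 16.16 MHz, 22.54 MHz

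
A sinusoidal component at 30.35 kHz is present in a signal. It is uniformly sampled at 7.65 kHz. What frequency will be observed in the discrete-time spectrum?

30.35 kHz mod fs = 7.4 kHz.
7.4 kHz > fs/2 = 3.825 kHz, folds to fs − 7.4 kHz = 0.25 kHz.

0.25 kHz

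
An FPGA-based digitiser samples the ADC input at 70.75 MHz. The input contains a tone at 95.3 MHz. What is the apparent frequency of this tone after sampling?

24.55 MHz

95.3 MHz mod fs = 24.55 MHz.
24.55 MHz ≤ fs/2 = 35.375 MHz, appears at 24.55 MHz.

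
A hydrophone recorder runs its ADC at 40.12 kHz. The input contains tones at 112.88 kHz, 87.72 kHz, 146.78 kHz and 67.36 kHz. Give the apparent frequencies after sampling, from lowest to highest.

fs/2 = 20.06 kHz.
112.88 kHz mod fs = 32.64 kHz.
32.64 kHz > fs/2 = 20.06 kHz, folds to fs − 32.64 kHz = 7.48 kHz.
87.72 kHz mod fs = 7.48 kHz.
7.48 kHz ≤ fs/2 = 20.06 kHz, appears at 7.48 kHz.
146.78 kHz mod fs = 26.42 kHz.
26.42 kHz > fs/2 = 20.06 kHz, folds to fs − 26.42 kHz = 13.7 kHz.
67.36 kHz mod fs = 27.24 kHz.
27.24 kHz > fs/2 = 20.06 kHz, folds to fs − 27.24 kHz = 12.88 kHz.
Distinct values: {7.48 kHz, 12.88 kHz, 13.7 kHz}.

7.48 kHz, 12.88 kHz, 13.7 kHz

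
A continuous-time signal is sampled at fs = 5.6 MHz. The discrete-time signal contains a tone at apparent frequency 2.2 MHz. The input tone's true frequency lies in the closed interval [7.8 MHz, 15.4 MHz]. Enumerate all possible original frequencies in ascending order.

7.8 MHz, 9 MHz, 13.4 MHz, 14.6 MHz

Frequencies that alias to 2.2 MHz are k·fs ± 2.2 MHz for integer k ≥ 0.
k=0: 2.2 MHz.
k=1: 3.4 MHz, 7.8 MHz.
k=2: 9 MHz, 13.4 MHz.
k=3: 14.6 MHz, 19 MHz.
k=4: 20.2 MHz, 24.6 MHz.
Within [7.8 MHz, 15.4 MHz]: 7.8 MHz, 9 MHz, 13.4 MHz, 14.6 MHz.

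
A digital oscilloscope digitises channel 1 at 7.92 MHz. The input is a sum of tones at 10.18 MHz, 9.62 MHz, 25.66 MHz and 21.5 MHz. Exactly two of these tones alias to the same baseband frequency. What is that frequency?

2.26 MHz

fs/2 = 3.96 MHz.
10.18 MHz mod fs = 2.26 MHz.
2.26 MHz ≤ fs/2 = 3.96 MHz, appears at 2.26 MHz.
9.62 MHz mod fs = 1.7 MHz.
1.7 MHz ≤ fs/2 = 3.96 MHz, appears at 1.7 MHz.
25.66 MHz mod fs = 1.9 MHz.
1.9 MHz ≤ fs/2 = 3.96 MHz, appears at 1.9 MHz.
21.5 MHz mod fs = 5.66 MHz.
5.66 MHz > fs/2 = 3.96 MHz, folds to fs − 5.66 MHz = 2.26 MHz.
10.18 MHz and 21.5 MHz both map to 2.26 MHz.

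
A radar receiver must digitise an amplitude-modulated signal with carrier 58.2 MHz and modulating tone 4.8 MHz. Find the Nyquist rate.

AM sidebands sit at fc ± fm = 53.4 MHz and 63 MHz.
Highest-frequency component: 63 MHz.
Nyquist rate = 2 × 63 MHz = 126 MHz.

126 MHz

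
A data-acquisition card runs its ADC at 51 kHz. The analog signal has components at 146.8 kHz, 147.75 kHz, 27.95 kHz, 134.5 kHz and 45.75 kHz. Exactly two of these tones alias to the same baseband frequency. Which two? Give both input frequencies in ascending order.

fs/2 = 25.5 kHz.
146.8 kHz mod fs = 44.8 kHz.
44.8 kHz > fs/2 = 25.5 kHz, folds to fs − 44.8 kHz = 6.2 kHz.
147.75 kHz mod fs = 45.75 kHz.
45.75 kHz > fs/2 = 25.5 kHz, folds to fs − 45.75 kHz = 5.25 kHz.
27.95 kHz > fs/2 = 25.5 kHz, folds to fs − 27.95 kHz = 23.05 kHz.
134.5 kHz mod fs = 32.5 kHz.
32.5 kHz > fs/2 = 25.5 kHz, folds to fs − 32.5 kHz = 18.5 kHz.
45.75 kHz > fs/2 = 25.5 kHz, folds to fs − 45.75 kHz = 5.25 kHz.
45.75 kHz and 147.75 kHz both map to 5.25 kHz.

45.75 kHz, 147.75 kHz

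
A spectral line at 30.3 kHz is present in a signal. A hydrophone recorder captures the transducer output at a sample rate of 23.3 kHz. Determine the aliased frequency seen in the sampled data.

30.3 kHz mod fs = 7 kHz.
7 kHz ≤ fs/2 = 11.65 kHz, appears at 7 kHz.

7 kHz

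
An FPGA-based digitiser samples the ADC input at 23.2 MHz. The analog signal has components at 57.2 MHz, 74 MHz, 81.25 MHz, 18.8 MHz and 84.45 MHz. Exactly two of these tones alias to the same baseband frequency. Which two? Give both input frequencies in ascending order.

fs/2 = 11.6 MHz.
57.2 MHz mod fs = 10.8 MHz.
10.8 MHz ≤ fs/2 = 11.6 MHz, appears at 10.8 MHz.
74 MHz mod fs = 4.4 MHz.
4.4 MHz ≤ fs/2 = 11.6 MHz, appears at 4.4 MHz.
81.25 MHz mod fs = 11.65 MHz.
11.65 MHz > fs/2 = 11.6 MHz, folds to fs − 11.65 MHz = 11.55 MHz.
18.8 MHz > fs/2 = 11.6 MHz, folds to fs − 18.8 MHz = 4.4 MHz.
84.45 MHz mod fs = 14.85 MHz.
14.85 MHz > fs/2 = 11.6 MHz, folds to fs − 14.85 MHz = 8.35 MHz.
18.8 MHz and 74 MHz both map to 4.4 MHz.

18.8 MHz, 74 MHz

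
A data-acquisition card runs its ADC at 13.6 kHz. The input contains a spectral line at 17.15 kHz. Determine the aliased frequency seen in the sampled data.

17.15 kHz mod fs = 3.55 kHz.
3.55 kHz ≤ fs/2 = 6.8 kHz, appears at 3.55 kHz.

3.55 kHz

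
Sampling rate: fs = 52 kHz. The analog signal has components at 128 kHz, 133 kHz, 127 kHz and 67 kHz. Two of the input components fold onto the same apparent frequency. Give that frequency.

fs/2 = 26 kHz.
128 kHz mod fs = 24 kHz.
24 kHz ≤ fs/2 = 26 kHz, appears at 24 kHz.
133 kHz mod fs = 29 kHz.
29 kHz > fs/2 = 26 kHz, folds to fs − 29 kHz = 23 kHz.
127 kHz mod fs = 23 kHz.
23 kHz ≤ fs/2 = 26 kHz, appears at 23 kHz.
67 kHz mod fs = 15 kHz.
15 kHz ≤ fs/2 = 26 kHz, appears at 15 kHz.
127 kHz and 133 kHz both map to 23 kHz.

23 kHz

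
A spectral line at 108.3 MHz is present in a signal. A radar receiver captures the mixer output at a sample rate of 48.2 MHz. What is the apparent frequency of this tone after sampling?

108.3 MHz mod fs = 11.9 MHz.
11.9 MHz ≤ fs/2 = 24.1 MHz, appears at 11.9 MHz.

11.9 MHz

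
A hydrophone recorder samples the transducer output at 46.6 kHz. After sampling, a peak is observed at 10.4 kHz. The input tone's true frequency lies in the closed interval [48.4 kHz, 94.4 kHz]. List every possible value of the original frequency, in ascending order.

57 kHz, 82.8 kHz

Frequencies that alias to 10.4 kHz are k·fs ± 10.4 kHz for integer k ≥ 0.
k=0: 10.4 kHz.
k=1: 36.2 kHz, 57 kHz.
k=2: 82.8 kHz, 103.6 kHz.
k=3: 129.4 kHz, 150.2 kHz.
Within [48.4 kHz, 94.4 kHz]: 57 kHz, 82.8 kHz.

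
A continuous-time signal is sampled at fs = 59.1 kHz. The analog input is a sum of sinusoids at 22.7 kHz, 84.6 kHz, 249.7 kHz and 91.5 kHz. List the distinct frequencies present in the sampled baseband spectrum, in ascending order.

13.3 kHz, 22.7 kHz, 25.5 kHz, 26.7 kHz

fs/2 = 29.55 kHz.
22.7 kHz ≤ fs/2 = 29.55 kHz, passes unchanged.
84.6 kHz mod fs = 25.5 kHz.
25.5 kHz ≤ fs/2 = 29.55 kHz, appears at 25.5 kHz.
249.7 kHz mod fs = 13.3 kHz.
13.3 kHz ≤ fs/2 = 29.55 kHz, appears at 13.3 kHz.
91.5 kHz mod fs = 32.4 kHz.
32.4 kHz > fs/2 = 29.55 kHz, folds to fs − 32.4 kHz = 26.7 kHz.
Distinct values: {13.3 kHz, 22.7 kHz, 25.5 kHz, 26.7 kHz}.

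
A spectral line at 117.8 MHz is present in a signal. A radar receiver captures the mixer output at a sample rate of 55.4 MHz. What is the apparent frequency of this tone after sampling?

117.8 MHz mod fs = 7 MHz.
7 MHz ≤ fs/2 = 27.7 MHz, appears at 7 MHz.

7 MHz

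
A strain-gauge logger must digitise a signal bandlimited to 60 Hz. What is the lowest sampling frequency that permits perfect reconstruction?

Nyquist rate = 2 × 60 Hz = 120 Hz.

120 Hz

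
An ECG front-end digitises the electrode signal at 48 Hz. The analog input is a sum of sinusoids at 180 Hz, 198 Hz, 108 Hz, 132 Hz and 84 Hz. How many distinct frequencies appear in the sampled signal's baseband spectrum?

fs/2 = 24 Hz.
180 Hz mod fs = 36 Hz.
36 Hz > fs/2 = 24 Hz, folds to fs − 36 Hz = 12 Hz.
198 Hz mod fs = 6 Hz.
6 Hz ≤ fs/2 = 24 Hz, appears at 6 Hz.
108 Hz mod fs = 12 Hz.
12 Hz ≤ fs/2 = 24 Hz, appears at 12 Hz.
132 Hz mod fs = 36 Hz.
36 Hz > fs/2 = 24 Hz, folds to fs − 36 Hz = 12 Hz.
84 Hz mod fs = 36 Hz.
36 Hz > fs/2 = 24 Hz, folds to fs − 36 Hz = 12 Hz.
Distinct values: {6 Hz, 12 Hz} → 2.

2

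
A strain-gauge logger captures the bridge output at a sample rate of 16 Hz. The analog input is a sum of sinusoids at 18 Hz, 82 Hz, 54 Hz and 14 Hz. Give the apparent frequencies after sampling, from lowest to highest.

fs/2 = 8 Hz.
18 Hz mod fs = 2 Hz.
2 Hz ≤ fs/2 = 8 Hz, appears at 2 Hz.
82 Hz mod fs = 2 Hz.
2 Hz ≤ fs/2 = 8 Hz, appears at 2 Hz.
54 Hz mod fs = 6 Hz.
6 Hz ≤ fs/2 = 8 Hz, appears at 6 Hz.
14 Hz > fs/2 = 8 Hz, folds to fs − 14 Hz = 2 Hz.
Distinct values: {2 Hz, 6 Hz}.

2 Hz, 6 Hz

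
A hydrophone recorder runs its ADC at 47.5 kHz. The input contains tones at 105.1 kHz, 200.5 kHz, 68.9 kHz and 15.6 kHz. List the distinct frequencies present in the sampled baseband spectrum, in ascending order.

fs/2 = 23.75 kHz.
105.1 kHz mod fs = 10.1 kHz.
10.1 kHz ≤ fs/2 = 23.75 kHz, appears at 10.1 kHz.
200.5 kHz mod fs = 10.5 kHz.
10.5 kHz ≤ fs/2 = 23.75 kHz, appears at 10.5 kHz.
68.9 kHz mod fs = 21.4 kHz.
21.4 kHz ≤ fs/2 = 23.75 kHz, appears at 21.4 kHz.
15.6 kHz ≤ fs/2 = 23.75 kHz, passes unchanged.
Distinct values: {10.1 kHz, 10.5 kHz, 15.6 kHz, 21.4 kHz}.

10.1 kHz, 10.5 kHz, 15.6 kHz, 21.4 kHz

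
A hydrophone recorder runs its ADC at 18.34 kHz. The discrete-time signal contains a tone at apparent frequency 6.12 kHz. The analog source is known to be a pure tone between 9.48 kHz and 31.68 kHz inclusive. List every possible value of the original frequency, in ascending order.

Frequencies that alias to 6.12 kHz are k·fs ± 6.12 kHz for integer k ≥ 0.
k=0: 6.12 kHz.
k=1: 12.22 kHz, 24.46 kHz.
k=2: 30.56 kHz, 42.8 kHz.
k=3: 48.9 kHz, 61.14 kHz.
Within [9.48 kHz, 31.68 kHz]: 12.22 kHz, 24.46 kHz, 30.56 kHz.

12.22 kHz, 24.46 kHz, 30.56 kHz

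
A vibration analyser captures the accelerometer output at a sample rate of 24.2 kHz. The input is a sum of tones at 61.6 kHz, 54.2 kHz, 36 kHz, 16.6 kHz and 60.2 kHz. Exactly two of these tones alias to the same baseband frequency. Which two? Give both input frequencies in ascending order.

36 kHz, 60.2 kHz

fs/2 = 12.1 kHz.
61.6 kHz mod fs = 13.2 kHz.
13.2 kHz > fs/2 = 12.1 kHz, folds to fs − 13.2 kHz = 11 kHz.
54.2 kHz mod fs = 5.8 kHz.
5.8 kHz ≤ fs/2 = 12.1 kHz, appears at 5.8 kHz.
36 kHz mod fs = 11.8 kHz.
11.8 kHz ≤ fs/2 = 12.1 kHz, appears at 11.8 kHz.
16.6 kHz > fs/2 = 12.1 kHz, folds to fs − 16.6 kHz = 7.6 kHz.
60.2 kHz mod fs = 11.8 kHz.
11.8 kHz ≤ fs/2 = 12.1 kHz, appears at 11.8 kHz.
36 kHz and 60.2 kHz both map to 11.8 kHz.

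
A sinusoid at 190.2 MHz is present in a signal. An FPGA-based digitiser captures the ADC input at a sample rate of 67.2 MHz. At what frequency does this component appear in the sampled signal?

190.2 MHz mod fs = 55.8 MHz.
55.8 MHz > fs/2 = 33.6 MHz, folds to fs − 55.8 MHz = 11.4 MHz.

11.4 MHz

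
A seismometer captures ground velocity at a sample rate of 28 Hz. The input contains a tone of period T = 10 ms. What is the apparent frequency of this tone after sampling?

T = 10 ms → f = 1/T = 100 Hz.
100 Hz mod fs = 16 Hz.
16 Hz > fs/2 = 14 Hz, folds to fs − 16 Hz = 12 Hz.

12 Hz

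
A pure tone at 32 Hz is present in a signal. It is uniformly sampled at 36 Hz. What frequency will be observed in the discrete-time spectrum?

4 Hz

32 Hz > fs/2 = 18 Hz, folds to fs − 32 Hz = 4 Hz.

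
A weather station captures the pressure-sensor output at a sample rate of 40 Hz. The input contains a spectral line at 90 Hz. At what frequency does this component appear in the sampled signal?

10 Hz

90 Hz mod fs = 10 Hz.
10 Hz ≤ fs/2 = 20 Hz, appears at 10 Hz.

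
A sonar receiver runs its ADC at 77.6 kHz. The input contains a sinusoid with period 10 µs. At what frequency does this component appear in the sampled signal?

T = 10 µs → f = 1/T = 100 kHz.
100 kHz mod fs = 22.4 kHz.
22.4 kHz ≤ fs/2 = 38.8 kHz, appears at 22.4 kHz.

22.4 kHz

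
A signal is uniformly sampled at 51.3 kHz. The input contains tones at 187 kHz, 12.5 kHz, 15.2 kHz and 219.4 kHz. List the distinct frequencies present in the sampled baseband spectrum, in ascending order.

12.5 kHz, 14.2 kHz, 15.2 kHz, 18.2 kHz

fs/2 = 25.65 kHz.
187 kHz mod fs = 33.1 kHz.
33.1 kHz > fs/2 = 25.65 kHz, folds to fs − 33.1 kHz = 18.2 kHz.
12.5 kHz ≤ fs/2 = 25.65 kHz, passes unchanged.
15.2 kHz ≤ fs/2 = 25.65 kHz, passes unchanged.
219.4 kHz mod fs = 14.2 kHz.
14.2 kHz ≤ fs/2 = 25.65 kHz, appears at 14.2 kHz.
Distinct values: {12.5 kHz, 14.2 kHz, 15.2 kHz, 18.2 kHz}.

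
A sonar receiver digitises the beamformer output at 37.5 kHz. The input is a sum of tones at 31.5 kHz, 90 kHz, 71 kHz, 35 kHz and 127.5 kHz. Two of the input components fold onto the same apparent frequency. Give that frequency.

fs/2 = 18.75 kHz.
31.5 kHz > fs/2 = 18.75 kHz, folds to fs − 31.5 kHz = 6 kHz.
90 kHz mod fs = 15 kHz.
15 kHz ≤ fs/2 = 18.75 kHz, appears at 15 kHz.
71 kHz mod fs = 33.5 kHz.
33.5 kHz > fs/2 = 18.75 kHz, folds to fs − 33.5 kHz = 4 kHz.
35 kHz > fs/2 = 18.75 kHz, folds to fs − 35 kHz = 2.5 kHz.
127.5 kHz mod fs = 15 kHz.
15 kHz ≤ fs/2 = 18.75 kHz, appears at 15 kHz.
90 kHz and 127.5 kHz both map to 15 kHz.

15 kHz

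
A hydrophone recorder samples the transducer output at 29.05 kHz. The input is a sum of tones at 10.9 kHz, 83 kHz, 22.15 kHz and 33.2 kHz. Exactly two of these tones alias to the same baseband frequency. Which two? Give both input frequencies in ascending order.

33.2 kHz, 83 kHz

fs/2 = 14.525 kHz.
10.9 kHz ≤ fs/2 = 14.525 kHz, passes unchanged.
83 kHz mod fs = 24.9 kHz.
24.9 kHz > fs/2 = 14.525 kHz, folds to fs − 24.9 kHz = 4.15 kHz.
22.15 kHz > fs/2 = 14.525 kHz, folds to fs − 22.15 kHz = 6.9 kHz.
33.2 kHz mod fs = 4.15 kHz.
4.15 kHz ≤ fs/2 = 14.525 kHz, appears at 4.15 kHz.
33.2 kHz and 83 kHz both map to 4.15 kHz.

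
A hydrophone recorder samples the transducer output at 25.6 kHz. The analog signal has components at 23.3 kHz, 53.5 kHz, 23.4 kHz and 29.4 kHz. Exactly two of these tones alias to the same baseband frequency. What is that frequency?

fs/2 = 12.8 kHz.
23.3 kHz > fs/2 = 12.8 kHz, folds to fs − 23.3 kHz = 2.3 kHz.
53.5 kHz mod fs = 2.3 kHz.
2.3 kHz ≤ fs/2 = 12.8 kHz, appears at 2.3 kHz.
23.4 kHz > fs/2 = 12.8 kHz, folds to fs − 23.4 kHz = 2.2 kHz.
29.4 kHz mod fs = 3.8 kHz.
3.8 kHz ≤ fs/2 = 12.8 kHz, appears at 3.8 kHz.
23.3 kHz and 53.5 kHz both map to 2.3 kHz.

2.3 kHz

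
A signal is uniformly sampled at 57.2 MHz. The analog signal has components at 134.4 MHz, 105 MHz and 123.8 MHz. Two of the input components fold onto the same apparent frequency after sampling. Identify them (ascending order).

fs/2 = 28.6 MHz.
134.4 MHz mod fs = 20 MHz.
20 MHz ≤ fs/2 = 28.6 MHz, appears at 20 MHz.
105 MHz mod fs = 47.8 MHz.
47.8 MHz > fs/2 = 28.6 MHz, folds to fs − 47.8 MHz = 9.4 MHz.
123.8 MHz mod fs = 9.4 MHz.
9.4 MHz ≤ fs/2 = 28.6 MHz, appears at 9.4 MHz.
105 MHz and 123.8 MHz both map to 9.4 MHz.

105 MHz, 123.8 MHz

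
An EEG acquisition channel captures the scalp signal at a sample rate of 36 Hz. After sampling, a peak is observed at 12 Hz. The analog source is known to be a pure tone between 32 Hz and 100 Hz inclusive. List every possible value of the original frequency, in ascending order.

Frequencies that alias to 12 Hz are k·fs ± 12 Hz for integer k ≥ 0.
k=0: 12 Hz.
k=1: 24 Hz, 48 Hz.
k=2: 60 Hz, 84 Hz.
k=3: 96 Hz, 120 Hz.
k=4: 132 Hz, 156 Hz.
Within [32 Hz, 100 Hz]: 48 Hz, 60 Hz, 84 Hz, 96 Hz.

48 Hz, 60 Hz, 84 Hz, 96 Hz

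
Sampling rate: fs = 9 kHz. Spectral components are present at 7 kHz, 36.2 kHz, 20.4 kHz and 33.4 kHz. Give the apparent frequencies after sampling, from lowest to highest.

fs/2 = 4.5 kHz.
7 kHz > fs/2 = 4.5 kHz, folds to fs − 7 kHz = 2 kHz.
36.2 kHz mod fs = 0.2 kHz.
0.2 kHz ≤ fs/2 = 4.5 kHz, appears at 0.2 kHz.
20.4 kHz mod fs = 2.4 kHz.
2.4 kHz ≤ fs/2 = 4.5 kHz, appears at 2.4 kHz.
33.4 kHz mod fs = 6.4 kHz.
6.4 kHz > fs/2 = 4.5 kHz, folds to fs − 6.4 kHz = 2.6 kHz.
Distinct values: {0.2 kHz, 2 kHz, 2.4 kHz, 2.6 kHz}.

0.2 kHz, 2 kHz, 2.4 kHz, 2.6 kHz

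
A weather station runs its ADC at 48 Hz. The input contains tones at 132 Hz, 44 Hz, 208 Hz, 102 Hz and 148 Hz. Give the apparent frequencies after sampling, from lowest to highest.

4 Hz, 6 Hz, 12 Hz, 16 Hz

fs/2 = 24 Hz.
132 Hz mod fs = 36 Hz.
36 Hz > fs/2 = 24 Hz, folds to fs − 36 Hz = 12 Hz.
44 Hz > fs/2 = 24 Hz, folds to fs − 44 Hz = 4 Hz.
208 Hz mod fs = 16 Hz.
16 Hz ≤ fs/2 = 24 Hz, appears at 16 Hz.
102 Hz mod fs = 6 Hz.
6 Hz ≤ fs/2 = 24 Hz, appears at 6 Hz.
148 Hz mod fs = 4 Hz.
4 Hz ≤ fs/2 = 24 Hz, appears at 4 Hz.
Distinct values: {4 Hz, 6 Hz, 12 Hz, 16 Hz}.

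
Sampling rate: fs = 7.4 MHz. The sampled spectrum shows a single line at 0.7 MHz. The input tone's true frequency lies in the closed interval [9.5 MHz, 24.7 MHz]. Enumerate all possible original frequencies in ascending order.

Frequencies that alias to 0.7 MHz are k·fs ± 0.7 MHz for integer k ≥ 0.
k=0: 0.7 MHz.
k=1: 6.7 MHz, 8.1 MHz.
k=2: 14.1 MHz, 15.5 MHz.
k=3: 21.5 MHz, 22.9 MHz.
k=4: 28.9 MHz, 30.3 MHz.
Within [9.5 MHz, 24.7 MHz]: 14.1 MHz, 15.5 MHz, 21.5 MHz, 22.9 MHz.

14.1 MHz, 15.5 MHz, 21.5 MHz, 22.9 MHz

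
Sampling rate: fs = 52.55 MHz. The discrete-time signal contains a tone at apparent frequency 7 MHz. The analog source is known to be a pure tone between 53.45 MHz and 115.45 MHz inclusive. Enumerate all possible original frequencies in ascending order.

Frequencies that alias to 7 MHz are k·fs ± 7 MHz for integer k ≥ 0.
k=0: 7 MHz.
k=1: 45.55 MHz, 59.55 MHz.
k=2: 98.1 MHz, 112.1 MHz.
k=3: 150.65 MHz, 164.65 MHz.
Within [53.45 MHz, 115.45 MHz]: 59.55 MHz, 98.1 MHz, 112.1 MHz.

59.55 MHz, 98.1 MHz, 112.1 MHz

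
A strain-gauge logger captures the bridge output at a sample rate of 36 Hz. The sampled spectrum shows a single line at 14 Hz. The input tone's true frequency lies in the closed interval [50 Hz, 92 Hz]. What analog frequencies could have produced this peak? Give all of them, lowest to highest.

50 Hz, 58 Hz, 86 Hz

Frequencies that alias to 14 Hz are k·fs ± 14 Hz for integer k ≥ 0.
k=0: 14 Hz.
k=1: 22 Hz, 50 Hz.
k=2: 58 Hz, 86 Hz.
k=3: 94 Hz, 122 Hz.
Within [50 Hz, 92 Hz]: 50 Hz, 58 Hz, 86 Hz.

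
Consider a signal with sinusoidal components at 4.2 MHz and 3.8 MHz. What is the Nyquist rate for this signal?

8.4 MHz

Highest-frequency component: 4.2 MHz.
Nyquist rate = 2 × 4.2 MHz = 8.4 MHz.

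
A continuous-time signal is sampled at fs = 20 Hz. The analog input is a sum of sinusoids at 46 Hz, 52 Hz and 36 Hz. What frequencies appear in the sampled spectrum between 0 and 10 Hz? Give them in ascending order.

4 Hz, 6 Hz, 8 Hz

fs/2 = 10 Hz.
46 Hz mod fs = 6 Hz.
6 Hz ≤ fs/2 = 10 Hz, appears at 6 Hz.
52 Hz mod fs = 12 Hz.
12 Hz > fs/2 = 10 Hz, folds to fs − 12 Hz = 8 Hz.
36 Hz mod fs = 16 Hz.
16 Hz > fs/2 = 10 Hz, folds to fs − 16 Hz = 4 Hz.
Distinct values: {4 Hz, 6 Hz, 8 Hz}.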